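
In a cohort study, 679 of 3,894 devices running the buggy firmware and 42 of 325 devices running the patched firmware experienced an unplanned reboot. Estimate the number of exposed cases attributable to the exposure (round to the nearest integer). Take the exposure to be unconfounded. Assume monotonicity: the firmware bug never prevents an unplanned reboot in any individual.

about 176 cases

p₁ = P(outcome | exposed) = 679/3894 = 0.17437
p₀ = P(outcome | unexposed) = 42/325 = 0.12923
PN = (p₁ − p₀)/p₁ = (0.17437 − 0.12923) / 0.17437 ≈ 0.25887.
Attributable cases ≈ PN × (exposed cases) = 0.25887 × 679 ≈ 175.78.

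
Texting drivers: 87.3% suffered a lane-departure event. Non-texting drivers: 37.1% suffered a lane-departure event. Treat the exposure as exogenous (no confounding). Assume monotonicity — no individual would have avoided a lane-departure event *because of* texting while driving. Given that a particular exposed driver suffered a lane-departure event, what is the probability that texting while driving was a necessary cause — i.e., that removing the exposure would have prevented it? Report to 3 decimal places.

PN ≈ 0.575

p₁ = 0.873, p₀ = 0.371.
Under exogeneity and monotonicity, PN = (p₁ − p₀) / p₁.
PN = (0.873 − 0.371) / 0.873 = 0.502 / 0.873 ≈ 0.5750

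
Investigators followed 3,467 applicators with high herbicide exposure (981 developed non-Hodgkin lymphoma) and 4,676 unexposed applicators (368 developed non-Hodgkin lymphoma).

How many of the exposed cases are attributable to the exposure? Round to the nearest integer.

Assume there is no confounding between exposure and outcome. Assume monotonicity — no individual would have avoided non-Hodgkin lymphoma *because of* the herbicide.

p₁ = P(outcome | exposed) = 981/3467 = 0.28295
p₀ = P(outcome | unexposed) = 368/4676 = 0.0787
PN = (p₁ − p₀)/p₁ = (0.28295 − 0.0787) / 0.28295 ≈ 0.72186.
Attributable cases ≈ PN × (exposed cases) = 0.72186 × 981 ≈ 708.15.

about 708 cases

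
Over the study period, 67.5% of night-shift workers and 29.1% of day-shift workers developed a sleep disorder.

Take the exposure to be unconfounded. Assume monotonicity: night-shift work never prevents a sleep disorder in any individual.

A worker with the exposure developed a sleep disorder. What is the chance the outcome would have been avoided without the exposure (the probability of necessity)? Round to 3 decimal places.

p₁ = 0.675, p₀ = 0.291.
Under exogeneity and monotonicity, PN = (p₁ − p₀) / p₁.
PN = (0.675 − 0.291) / 0.675 = 0.384 / 0.675 ≈ 0.5689

PN ≈ 0.569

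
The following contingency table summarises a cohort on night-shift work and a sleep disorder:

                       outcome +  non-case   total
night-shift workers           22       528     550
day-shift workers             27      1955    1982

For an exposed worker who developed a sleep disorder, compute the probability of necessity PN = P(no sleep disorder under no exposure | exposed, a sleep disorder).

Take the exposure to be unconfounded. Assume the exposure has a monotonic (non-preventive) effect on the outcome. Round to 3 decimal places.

PN ≈ 0.659

p₁ = P(outcome | exposed) = 22/550 = 0.04
p₀ = P(outcome | unexposed) = 27/1982 = 0.013623
Under exogeneity and monotonicity, PN = (p₁ − p₀)/p₁.
PN = (0.04 − 0.013623) / 0.04 ≈ 0.6594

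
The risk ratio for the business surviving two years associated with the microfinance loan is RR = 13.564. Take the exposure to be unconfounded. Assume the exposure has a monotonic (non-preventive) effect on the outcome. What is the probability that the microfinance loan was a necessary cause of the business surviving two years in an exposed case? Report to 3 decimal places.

PN ≈ 0.926

Under exogeneity and monotonicity, PN = (RR − 1) / RR = 1 − 1/RR.
PN = (13.564 − 1) / 13.564 = 12.56 / 13.564 ≈ 0.9263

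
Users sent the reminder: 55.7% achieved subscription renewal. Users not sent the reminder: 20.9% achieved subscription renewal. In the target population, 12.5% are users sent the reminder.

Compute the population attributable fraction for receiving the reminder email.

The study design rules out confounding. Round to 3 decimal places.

p₁ = 0.557, p₀ = 0.209.
Overall risk P(Y=1) = π·p₁ + (1−π)·p₀ = 0.125×0.557 + 0.875×0.209 = 0.2525.
Under exogeneity, PAF = [P(Y=1) − p₀] / P(Y=1).
PAF = (0.2525 − 0.209) / 0.2525 ≈ 0.1723

PAF ≈ 0.172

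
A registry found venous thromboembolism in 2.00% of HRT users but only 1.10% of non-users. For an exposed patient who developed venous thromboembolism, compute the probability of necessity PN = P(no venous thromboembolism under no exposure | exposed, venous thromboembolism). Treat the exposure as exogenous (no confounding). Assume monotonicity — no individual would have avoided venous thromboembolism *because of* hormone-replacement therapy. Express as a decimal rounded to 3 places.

PN ≈ 0.450

p₁ = 0.02, p₀ = 0.011.
Under exogeneity and monotonicity, PN = (p₁ − p₀) / p₁.
PN = (0.02 − 0.011) / 0.02 = 0.009 / 0.02 ≈ 0.4500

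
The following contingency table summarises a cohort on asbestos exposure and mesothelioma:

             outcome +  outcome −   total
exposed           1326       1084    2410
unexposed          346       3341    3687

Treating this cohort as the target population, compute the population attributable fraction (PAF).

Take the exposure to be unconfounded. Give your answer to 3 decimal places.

PAF ≈ 0.658

p₁ = P(outcome | exposed) = 1326/2410 = 0.55021
p₀ = P(outcome | unexposed) = 346/3687 = 0.093843
Exposure prevalence π = 2410/6097 = 0.39528; overall risk P(Y=1) = 0.27423.
Under exogeneity, PAF = [P(Y=1) − p₀]/P(Y=1).
PAF = (0.27423 − 0.093843) / 0.27423 ≈ 0.6578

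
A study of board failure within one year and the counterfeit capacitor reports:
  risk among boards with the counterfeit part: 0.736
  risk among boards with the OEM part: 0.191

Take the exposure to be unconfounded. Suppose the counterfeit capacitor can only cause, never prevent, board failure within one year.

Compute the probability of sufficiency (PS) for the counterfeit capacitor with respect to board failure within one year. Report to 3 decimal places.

PS ≈ 0.674

Let p₁ = 0.736, p₀ = 0.191.
Under exogeneity and monotonicity, PS = (p₁ − p₀) / (1 − p₀).
PS = (0.736 − 0.191) / (1 − 0.191) = 0.545 / 0.809 ≈ 0.6737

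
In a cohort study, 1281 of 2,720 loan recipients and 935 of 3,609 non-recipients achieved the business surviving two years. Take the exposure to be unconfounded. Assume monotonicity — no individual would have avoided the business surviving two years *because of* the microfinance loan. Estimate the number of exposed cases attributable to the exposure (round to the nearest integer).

p₁ = P(outcome | exposed) = 1281/2720 = 0.47096
p₀ = P(outcome | unexposed) = 935/3609 = 0.25907
PN = (p₁ − p₀)/p₁ = (0.47096 − 0.25907) / 0.47096 ≈ 0.44990.
Attributable cases ≈ PN × (exposed cases) = 0.44990 × 1281 ≈ 576.32.

about 576 cases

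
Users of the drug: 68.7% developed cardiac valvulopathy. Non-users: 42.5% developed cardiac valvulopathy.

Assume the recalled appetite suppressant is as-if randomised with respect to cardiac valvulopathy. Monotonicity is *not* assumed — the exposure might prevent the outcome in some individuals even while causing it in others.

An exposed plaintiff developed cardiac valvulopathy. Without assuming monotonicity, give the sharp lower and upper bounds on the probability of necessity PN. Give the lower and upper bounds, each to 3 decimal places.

p₁ = 0.687, p₀ = 0.425.
Under exogeneity alone the bounds on PN are max{0,(p₁−p₀)/p₁} ≤ PN ≤ min{1,(1−p₀)/p₁}.
  lower = (p₁ − p₀)/p₁ = 0.262 / 0.687 ≈ 0.3814
  upper = min{1, (1 − p₀)/p₁} = 0.575 / 0.687 ≈ 0.8370

0.381 ≤ PN ≤ 0.837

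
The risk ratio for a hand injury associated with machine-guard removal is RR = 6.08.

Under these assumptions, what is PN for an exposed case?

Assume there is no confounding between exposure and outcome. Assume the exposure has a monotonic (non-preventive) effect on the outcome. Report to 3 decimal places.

PN ≈ 0.836

Under exogeneity and monotonicity, PN = (RR − 1) / RR = 1 − 1/RR.
PN = (6.08 − 1) / 6.08 = 5.08 / 6.08 ≈ 0.8355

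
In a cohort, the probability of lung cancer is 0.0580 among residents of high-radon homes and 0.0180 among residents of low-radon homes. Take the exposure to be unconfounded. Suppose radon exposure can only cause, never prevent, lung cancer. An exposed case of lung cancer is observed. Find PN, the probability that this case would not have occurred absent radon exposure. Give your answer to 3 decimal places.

Let p₁ = 0.058, p₀ = 0.018.
Under exogeneity and monotonicity, PN = (p₁ − p₀) / p₁.
PN = (0.058 − 0.018) / 0.058 = 0.04 / 0.058 ≈ 0.6897

PN ≈ 0.690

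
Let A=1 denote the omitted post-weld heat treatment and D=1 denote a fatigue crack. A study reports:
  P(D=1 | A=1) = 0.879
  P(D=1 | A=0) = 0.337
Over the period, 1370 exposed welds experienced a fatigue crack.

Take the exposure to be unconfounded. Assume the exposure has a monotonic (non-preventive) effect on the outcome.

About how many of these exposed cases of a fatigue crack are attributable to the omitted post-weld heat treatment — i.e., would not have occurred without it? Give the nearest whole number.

Let p₁ = 0.879, p₀ = 0.337.
PN = (p₁ − p₀)/p₁ = (0.879 − 0.337) / 0.879 ≈ 0.61661.
Attributable cases ≈ PN × (exposed cases) = 0.61661 × 1370 ≈ 844.76.

about 845 cases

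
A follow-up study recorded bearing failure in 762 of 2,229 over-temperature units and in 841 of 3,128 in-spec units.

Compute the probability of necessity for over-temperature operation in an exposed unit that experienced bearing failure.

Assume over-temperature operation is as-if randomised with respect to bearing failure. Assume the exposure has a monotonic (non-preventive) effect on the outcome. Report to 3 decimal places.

PN ≈ 0.214

p₁ = P(outcome | exposed) = 762/2229 = 0.34186
p₀ = P(outcome | unexposed) = 841/3128 = 0.26886
Under exogeneity and monotonicity, PN = (p₁ − p₀) / p₁.
PN = (0.34186 − 0.26886) / 0.34186 = 0.072995 / 0.34186 ≈ 0.2135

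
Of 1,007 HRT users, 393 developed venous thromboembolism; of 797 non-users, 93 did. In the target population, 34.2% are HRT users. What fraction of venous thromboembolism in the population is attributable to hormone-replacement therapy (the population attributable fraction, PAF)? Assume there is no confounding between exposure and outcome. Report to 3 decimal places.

p₁ = P(outcome | exposed) = 393/1007 = 0.39027
p₀ = P(outcome | unexposed) = 93/797 = 0.11669
Overall risk P(Y=1) = π·p₁ + (1−π)·p₀ = 0.342×0.39027 + 0.658×0.11669 = 0.21025.
Under exogeneity, PAF = [P(Y=1) − p₀] / P(Y=1).
PAF = (0.21025 − 0.11669) / 0.21025 ≈ 0.4450

PAF ≈ 0.445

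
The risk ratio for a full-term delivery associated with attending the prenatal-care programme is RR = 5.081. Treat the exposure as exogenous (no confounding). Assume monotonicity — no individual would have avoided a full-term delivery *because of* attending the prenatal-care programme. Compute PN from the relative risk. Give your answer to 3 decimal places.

PN ≈ 0.803

Under exogeneity and monotonicity, PN = (RR − 1) / RR = 1 − 1/RR.
PN = (5.081 − 1) / 5.081 = 4.081 / 5.081 ≈ 0.8032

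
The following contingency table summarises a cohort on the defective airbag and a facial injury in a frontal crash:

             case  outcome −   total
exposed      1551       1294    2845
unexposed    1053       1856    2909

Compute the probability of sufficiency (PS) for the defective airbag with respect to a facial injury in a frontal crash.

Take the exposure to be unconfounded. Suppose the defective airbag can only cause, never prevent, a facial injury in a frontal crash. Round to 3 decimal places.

PS ≈ 0.287

p₁ = P(outcome | exposed) = 1551/2845 = 0.54517
p₀ = P(outcome | unexposed) = 1053/2909 = 0.36198
Under exogeneity and monotonicity, PS = (p₁ − p₀)/(1 − p₀).
PS = (0.54517 − 0.36198) / 0.63802 ≈ 0.2871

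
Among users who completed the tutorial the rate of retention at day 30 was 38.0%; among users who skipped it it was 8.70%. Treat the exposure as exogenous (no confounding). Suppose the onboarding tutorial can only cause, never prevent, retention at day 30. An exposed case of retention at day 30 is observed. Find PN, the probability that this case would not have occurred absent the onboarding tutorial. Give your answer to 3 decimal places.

PN ≈ 0.771

p₁ = 0.38, p₀ = 0.087.
Under exogeneity and monotonicity, PN = (p₁ − p₀) / p₁.
PN = (0.38 − 0.087) / 0.38 = 0.293 / 0.38 ≈ 0.7711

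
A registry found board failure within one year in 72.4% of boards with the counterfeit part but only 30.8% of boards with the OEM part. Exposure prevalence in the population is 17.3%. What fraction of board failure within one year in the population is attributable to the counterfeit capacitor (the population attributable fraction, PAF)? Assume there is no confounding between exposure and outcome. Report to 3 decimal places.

p₁ = 0.724, p₀ = 0.308.
Overall risk P(Y=1) = π·p₁ + (1−π)·p₀ = 0.173×0.724 + 0.827×0.308 = 0.37997.
Under exogeneity, PAF = [P(Y=1) − p₀] / P(Y=1).
PAF = (0.37997 − 0.308) / 0.37997 ≈ 0.1894

PAF ≈ 0.189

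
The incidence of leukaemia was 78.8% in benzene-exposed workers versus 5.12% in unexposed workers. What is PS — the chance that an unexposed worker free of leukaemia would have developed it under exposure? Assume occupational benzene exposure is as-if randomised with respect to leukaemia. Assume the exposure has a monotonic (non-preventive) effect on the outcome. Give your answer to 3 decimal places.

p₁ = 0.788, p₀ = 0.0512.
Under exogeneity and monotonicity, PS = (p₁ − p₀) / (1 − p₀).
PS = (0.788 − 0.0512) / (1 − 0.0512) = 0.7368 / 0.9488 ≈ 0.7766

PS ≈ 0.777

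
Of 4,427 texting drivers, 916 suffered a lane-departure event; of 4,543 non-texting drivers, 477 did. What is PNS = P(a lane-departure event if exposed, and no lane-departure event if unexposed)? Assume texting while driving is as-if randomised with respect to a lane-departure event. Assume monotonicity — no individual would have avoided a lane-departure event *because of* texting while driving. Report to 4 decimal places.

p₁ = P(outcome | exposed) = 916/4427 = 0.20691
p₀ = P(outcome | unexposed) = 477/4543 = 0.105
Under exogeneity and monotonicity, PNS = p₁ − p₀.
PNS = 0.20691 − 0.105 = 0.10192

PNS ≈ 0.1019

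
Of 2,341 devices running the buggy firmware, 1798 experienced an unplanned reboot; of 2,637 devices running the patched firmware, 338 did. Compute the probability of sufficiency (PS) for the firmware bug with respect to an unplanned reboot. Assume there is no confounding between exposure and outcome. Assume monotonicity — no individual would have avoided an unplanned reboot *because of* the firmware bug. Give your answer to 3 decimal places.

p₁ = P(outcome | exposed) = 1798/2341 = 0.76805
p₀ = P(outcome | unexposed) = 338/2637 = 0.12818
Under exogeneity and monotonicity, PS = (p₁ − p₀) / (1 − p₀).
PS = (0.76805 − 0.12818) / (1 − 0.12818) = 0.63987 / 0.87182 ≈ 0.7339

PS ≈ 0.734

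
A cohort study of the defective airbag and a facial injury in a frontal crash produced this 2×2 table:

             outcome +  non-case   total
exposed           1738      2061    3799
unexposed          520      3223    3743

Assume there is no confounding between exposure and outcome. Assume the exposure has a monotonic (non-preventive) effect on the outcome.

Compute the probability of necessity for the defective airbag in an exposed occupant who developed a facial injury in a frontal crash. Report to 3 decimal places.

p₁ = P(outcome | exposed) = 1738/3799 = 0.45749
p₀ = P(outcome | unexposed) = 520/3743 = 0.13893
Under exogeneity and monotonicity, PN = (p₁ − p₀)/p₁.
PN = (0.45749 − 0.13893) / 0.45749 ≈ 0.6963

PN ≈ 0.696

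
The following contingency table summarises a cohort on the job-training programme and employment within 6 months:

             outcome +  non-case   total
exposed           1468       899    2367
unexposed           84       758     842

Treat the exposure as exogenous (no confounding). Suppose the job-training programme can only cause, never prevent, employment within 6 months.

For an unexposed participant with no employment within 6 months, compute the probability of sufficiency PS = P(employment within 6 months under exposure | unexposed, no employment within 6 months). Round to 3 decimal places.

PS ≈ 0.578

p₁ = P(outcome | exposed) = 1468/2367 = 0.62019
p₀ = P(outcome | unexposed) = 84/842 = 0.099762
Under exogeneity and monotonicity, PS = (p₁ − p₀) / (1 − p₀).
PS = (0.62019 − 0.099762) / (1 − 0.099762) = 0.52043 / 0.90024 ≈ 0.5781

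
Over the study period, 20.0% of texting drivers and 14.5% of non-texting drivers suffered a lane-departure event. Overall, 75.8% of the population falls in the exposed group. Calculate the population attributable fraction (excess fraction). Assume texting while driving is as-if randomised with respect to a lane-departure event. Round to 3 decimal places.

PAF ≈ 0.223

p₁ = 0.2, p₀ = 0.145.
Overall risk P(Y=1) = π·p₁ + (1−π)·p₀ = 0.758×0.2 + 0.242×0.145 = 0.18669.
Under exogeneity, PAF = [P(Y=1) − p₀] / P(Y=1).
PAF = (0.18669 − 0.145) / 0.18669 ≈ 0.2233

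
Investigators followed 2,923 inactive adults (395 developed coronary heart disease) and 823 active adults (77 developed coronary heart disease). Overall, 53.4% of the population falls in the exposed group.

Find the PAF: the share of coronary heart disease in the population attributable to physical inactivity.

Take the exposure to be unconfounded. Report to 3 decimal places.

PAF ≈ 0.192

p₁ = P(outcome | exposed) = 395/2923 = 0.13514
p₀ = P(outcome | unexposed) = 77/823 = 0.09356
Overall risk P(Y=1) = π·p₁ + (1−π)·p₀ = 0.534×0.13514 + 0.466×0.09356 = 0.11576.
Under exogeneity, PAF = [P(Y=1) − p₀] / P(Y=1).
PAF = (0.11576 − 0.09356) / 0.11576 ≈ 0.1918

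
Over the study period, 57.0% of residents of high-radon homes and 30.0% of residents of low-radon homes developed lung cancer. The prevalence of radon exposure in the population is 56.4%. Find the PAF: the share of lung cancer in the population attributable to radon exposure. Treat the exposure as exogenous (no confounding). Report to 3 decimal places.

p₁ = 0.57, p₀ = 0.3.
Overall risk P(Y=1) = π·p₁ + (1−π)·p₀ = 0.564×0.57 + 0.436×0.3 = 0.45228.
Under exogeneity, PAF = [P(Y=1) − p₀] / P(Y=1).
PAF = (0.45228 − 0.3) / 0.45228 ≈ 0.3367

PAF ≈ 0.337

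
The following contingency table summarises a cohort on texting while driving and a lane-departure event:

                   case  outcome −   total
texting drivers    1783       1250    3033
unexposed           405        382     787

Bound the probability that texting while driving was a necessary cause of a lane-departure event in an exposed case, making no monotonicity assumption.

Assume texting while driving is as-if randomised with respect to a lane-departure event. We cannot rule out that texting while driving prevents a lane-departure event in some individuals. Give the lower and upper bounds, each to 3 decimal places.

p₁ = P(outcome | exposed) = 1783/3033 = 0.58787
p₀ = P(outcome | unexposed) = 405/787 = 0.51461
Under exogeneity alone the bounds on PN are max{0,(p₁−p₀)/p₁} ≤ PN ≤ min{1,(1−p₀)/p₁}.
  lower = (p₁ − p₀)/p₁ = 0.073254 / 0.58787 ≈ 0.1246
  upper = min{1, (1 − p₀)/p₁} = 0.48539 / 0.58787 ≈ 0.8257

0.125 ≤ PN ≤ 0.826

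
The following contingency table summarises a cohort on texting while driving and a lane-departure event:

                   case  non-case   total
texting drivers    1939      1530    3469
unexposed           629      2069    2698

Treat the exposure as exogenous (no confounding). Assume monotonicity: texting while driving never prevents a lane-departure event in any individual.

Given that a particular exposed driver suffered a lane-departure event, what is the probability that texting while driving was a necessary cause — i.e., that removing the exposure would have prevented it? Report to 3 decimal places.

p₁ = P(outcome | exposed) = 1939/3469 = 0.55895
p₀ = P(outcome | unexposed) = 629/2698 = 0.23314
Under exogeneity and monotonicity, PN = (p₁ − p₀) / p₁.
PN = (0.55895 − 0.23314) / 0.55895 = 0.32582 / 0.55895 ≈ 0.5829

PN ≈ 0.583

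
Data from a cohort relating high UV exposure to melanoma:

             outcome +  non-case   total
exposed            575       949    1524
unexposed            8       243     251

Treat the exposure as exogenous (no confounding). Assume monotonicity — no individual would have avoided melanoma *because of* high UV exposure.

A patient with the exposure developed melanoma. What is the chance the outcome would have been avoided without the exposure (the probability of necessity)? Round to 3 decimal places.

PN ≈ 0.916

p₁ = P(outcome | exposed) = 575/1524 = 0.3773
p₀ = P(outcome | unexposed) = 8/251 = 0.031873
Under exogeneity and monotonicity, PN = (p₁ − p₀) / p₁.
PN = (0.3773 − 0.031873) / 0.3773 = 0.34542 / 0.3773 ≈ 0.9155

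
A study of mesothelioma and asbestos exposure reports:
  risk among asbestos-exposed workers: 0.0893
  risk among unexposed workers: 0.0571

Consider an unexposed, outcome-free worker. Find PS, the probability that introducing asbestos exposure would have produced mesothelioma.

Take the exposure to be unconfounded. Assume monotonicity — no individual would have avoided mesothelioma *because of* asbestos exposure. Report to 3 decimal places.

Let p₁ = 0.0893, p₀ = 0.0571.
Under exogeneity and monotonicity, PS = (p₁ − p₀) / (1 − p₀).
PS = (0.0893 − 0.0571) / (1 − 0.0571) = 0.0322 / 0.9429 ≈ 0.0341

PS ≈ 0.034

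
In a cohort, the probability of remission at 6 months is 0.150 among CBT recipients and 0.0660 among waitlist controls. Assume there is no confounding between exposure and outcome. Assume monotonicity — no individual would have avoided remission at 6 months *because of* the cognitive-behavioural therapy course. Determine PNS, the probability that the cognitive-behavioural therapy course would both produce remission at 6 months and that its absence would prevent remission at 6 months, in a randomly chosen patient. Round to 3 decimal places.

PNS ≈ 0.084

Let p₁ = 0.15, p₀ = 0.066.
Under exogeneity and monotonicity, PNS = p₁ − p₀.
PNS = 0.15 − 0.066 = 0.084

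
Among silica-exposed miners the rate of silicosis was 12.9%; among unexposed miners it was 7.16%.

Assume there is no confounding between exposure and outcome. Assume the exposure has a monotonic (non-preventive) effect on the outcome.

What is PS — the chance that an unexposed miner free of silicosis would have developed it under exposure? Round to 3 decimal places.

PS ≈ 0.062

p₁ = 0.129, p₀ = 0.0716.
Under exogeneity and monotonicity, PS = (p₁ − p₀) / (1 − p₀).
PS = (0.129 − 0.0716) / (1 − 0.0716) = 0.0574 / 0.9284 ≈ 0.0618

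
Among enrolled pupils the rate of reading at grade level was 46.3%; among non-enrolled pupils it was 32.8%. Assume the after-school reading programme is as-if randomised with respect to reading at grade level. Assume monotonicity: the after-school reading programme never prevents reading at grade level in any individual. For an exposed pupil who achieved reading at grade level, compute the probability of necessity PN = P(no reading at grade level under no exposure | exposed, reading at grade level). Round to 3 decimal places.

p₁ = 0.463, p₀ = 0.328.
Under exogeneity and monotonicity, PN = (p₁ − p₀) / p₁.
PN = (0.463 − 0.328) / 0.463 = 0.135 / 0.463 ≈ 0.2916

PN ≈ 0.292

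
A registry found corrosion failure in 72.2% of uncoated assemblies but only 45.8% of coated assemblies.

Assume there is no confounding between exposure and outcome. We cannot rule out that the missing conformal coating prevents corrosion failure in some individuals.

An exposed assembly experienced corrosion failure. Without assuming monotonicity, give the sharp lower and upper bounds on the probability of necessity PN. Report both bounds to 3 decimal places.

0.366 ≤ PN ≤ 0.751

p₁ = 0.722, p₀ = 0.458.
Under exogeneity alone the bounds on PN are max{0,(p₁−p₀)/p₁} ≤ PN ≤ min{1,(1−p₀)/p₁}.
  lower = (p₁ − p₀)/p₁ = 0.264 / 0.722 ≈ 0.3657
  upper = min{1, (1 − p₀)/p₁} = 0.542 / 0.722 ≈ 0.7507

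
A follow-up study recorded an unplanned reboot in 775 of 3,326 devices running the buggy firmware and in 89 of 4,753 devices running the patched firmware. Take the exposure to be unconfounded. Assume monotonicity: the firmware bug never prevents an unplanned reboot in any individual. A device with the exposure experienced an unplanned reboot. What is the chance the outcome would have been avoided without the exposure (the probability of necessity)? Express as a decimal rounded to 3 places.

PN ≈ 0.920

p₁ = P(outcome | exposed) = 775/3326 = 0.23301
p₀ = P(outcome | unexposed) = 89/4753 = 0.018725
Under exogeneity and monotonicity, PN = (p₁ − p₀) / p₁.
PN = (0.23301 − 0.018725) / 0.23301 = 0.21429 / 0.23301 ≈ 0.9196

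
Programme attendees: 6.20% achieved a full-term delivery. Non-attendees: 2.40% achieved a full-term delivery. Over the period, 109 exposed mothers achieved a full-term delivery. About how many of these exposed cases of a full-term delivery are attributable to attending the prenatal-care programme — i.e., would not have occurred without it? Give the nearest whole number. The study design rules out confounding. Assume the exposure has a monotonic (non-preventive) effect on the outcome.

about 67 cases

p₁ = 0.062, p₀ = 0.024.
PN = (p₁ − p₀)/p₁ = (0.062 − 0.024) / 0.062 ≈ 0.61290.
Attributable cases ≈ PN × (exposed cases) = 0.61290 × 109 ≈ 66.81.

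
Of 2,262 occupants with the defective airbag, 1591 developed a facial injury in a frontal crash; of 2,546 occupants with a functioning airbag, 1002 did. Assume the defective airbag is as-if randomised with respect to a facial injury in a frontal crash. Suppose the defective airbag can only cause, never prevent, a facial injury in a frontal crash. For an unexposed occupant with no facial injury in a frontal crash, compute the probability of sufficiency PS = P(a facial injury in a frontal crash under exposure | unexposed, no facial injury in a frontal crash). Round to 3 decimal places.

p₁ = P(outcome | exposed) = 1591/2262 = 0.70336
p₀ = P(outcome | unexposed) = 1002/2546 = 0.39356
Under exogeneity and monotonicity, PS = (p₁ − p₀) / (1 − p₀).
PS = (0.70336 − 0.39356) / (1 − 0.39356) = 0.3098 / 0.60644 ≈ 0.5109

PS ≈ 0.511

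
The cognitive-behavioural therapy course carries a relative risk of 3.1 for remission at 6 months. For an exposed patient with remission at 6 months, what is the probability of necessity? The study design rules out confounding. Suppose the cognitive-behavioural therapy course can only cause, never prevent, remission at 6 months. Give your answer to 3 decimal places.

Under exogeneity and monotonicity, PN = (RR − 1) / RR = 1 − 1/RR.
PN = (3.1 − 1) / 3.1 = 2.1 / 3.1 ≈ 0.6774

PN ≈ 0.677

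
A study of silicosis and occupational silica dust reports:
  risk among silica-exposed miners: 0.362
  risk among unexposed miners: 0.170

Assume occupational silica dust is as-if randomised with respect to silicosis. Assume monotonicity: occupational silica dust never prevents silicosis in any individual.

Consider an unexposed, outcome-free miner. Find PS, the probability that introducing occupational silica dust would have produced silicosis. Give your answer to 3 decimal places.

PS ≈ 0.231

Let p₁ = 0.362, p₀ = 0.17.
Under exogeneity and monotonicity, PS = (p₁ − p₀) / (1 − p₀).
PS = (0.362 − 0.17) / (1 − 0.17) = 0.192 / 0.83 ≈ 0.2313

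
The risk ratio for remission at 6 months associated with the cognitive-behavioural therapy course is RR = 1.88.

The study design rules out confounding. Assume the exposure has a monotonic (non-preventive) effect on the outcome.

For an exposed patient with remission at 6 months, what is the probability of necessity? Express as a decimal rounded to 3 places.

PN ≈ 0.468

Under exogeneity and monotonicity, PN = (RR − 1) / RR = 1 − 1/RR.
PN = (1.88 − 1) / 1.88 = 0.88 / 1.88 ≈ 0.4681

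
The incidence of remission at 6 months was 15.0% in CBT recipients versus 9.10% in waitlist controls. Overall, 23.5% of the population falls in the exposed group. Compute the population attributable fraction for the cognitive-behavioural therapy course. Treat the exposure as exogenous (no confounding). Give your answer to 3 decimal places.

p₁ = 0.15, p₀ = 0.091.
Overall risk P(Y=1) = π·p₁ + (1−π)·p₀ = 0.235×0.15 + 0.765×0.091 = 0.10486.
Under exogeneity, PAF = [P(Y=1) − p₀] / P(Y=1).
PAF = (0.10486 − 0.091) / 0.10486 ≈ 0.1322

PAF ≈ 0.132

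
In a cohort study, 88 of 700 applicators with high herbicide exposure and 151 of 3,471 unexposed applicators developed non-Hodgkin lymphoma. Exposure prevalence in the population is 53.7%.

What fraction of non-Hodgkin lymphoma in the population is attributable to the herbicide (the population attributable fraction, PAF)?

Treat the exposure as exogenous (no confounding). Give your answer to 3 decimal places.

p₁ = P(outcome | exposed) = 88/700 = 0.12571
p₀ = P(outcome | unexposed) = 151/3471 = 0.043503
Overall risk P(Y=1) = π·p₁ + (1−π)·p₀ = 0.537×0.12571 + 0.463×0.043503 = 0.087651.
Under exogeneity, PAF = [P(Y=1) − p₀] / P(Y=1).
PAF = (0.087651 − 0.043503) / 0.087651 ≈ 0.5037

PAF ≈ 0.504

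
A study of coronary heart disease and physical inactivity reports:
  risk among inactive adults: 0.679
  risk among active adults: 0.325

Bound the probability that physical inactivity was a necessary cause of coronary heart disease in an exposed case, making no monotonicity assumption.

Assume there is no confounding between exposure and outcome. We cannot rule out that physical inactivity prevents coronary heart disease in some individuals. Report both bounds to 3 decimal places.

Let p₁ = 0.679, p₀ = 0.325.
Under exogeneity alone the bounds on PN are max{0,(p₁−p₀)/p₁} ≤ PN ≤ min{1,(1−p₀)/p₁}.
  lower = (p₁ − p₀)/p₁ = 0.354 / 0.679 ≈ 0.5214
  upper = min{1, (1 − p₀)/p₁} = 0.675 / 0.679 ≈ 0.9941

0.521 ≤ PN ≤ 0.994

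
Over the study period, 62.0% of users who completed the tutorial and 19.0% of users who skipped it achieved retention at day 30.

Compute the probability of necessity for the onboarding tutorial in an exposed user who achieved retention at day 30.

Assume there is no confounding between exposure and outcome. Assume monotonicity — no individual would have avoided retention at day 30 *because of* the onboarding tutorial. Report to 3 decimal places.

p₁ = 0.62, p₀ = 0.19.
Under exogeneity and monotonicity, PN = (p₁ − p₀) / p₁.
PN = (0.62 − 0.19) / 0.62 = 0.43 / 0.62 ≈ 0.6935

PN ≈ 0.694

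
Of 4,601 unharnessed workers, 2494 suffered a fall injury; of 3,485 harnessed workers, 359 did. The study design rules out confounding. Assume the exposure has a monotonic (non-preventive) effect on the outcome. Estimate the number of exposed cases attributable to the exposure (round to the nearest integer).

p₁ = P(outcome | exposed) = 2494/4601 = 0.54206
p₀ = P(outcome | unexposed) = 359/3485 = 0.10301
PN = (p₁ − p₀)/p₁ = (0.54206 − 0.10301) / 0.54206 ≈ 0.80996.
Attributable cases ≈ PN × (exposed cases) = 0.80996 × 2494 ≈ 2020.04.

about 2020 cases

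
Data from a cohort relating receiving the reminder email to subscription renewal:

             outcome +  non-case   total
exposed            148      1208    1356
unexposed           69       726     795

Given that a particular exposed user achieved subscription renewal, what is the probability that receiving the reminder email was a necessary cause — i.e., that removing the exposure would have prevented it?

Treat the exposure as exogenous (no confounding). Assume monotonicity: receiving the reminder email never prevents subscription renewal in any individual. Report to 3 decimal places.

p₁ = P(outcome | exposed) = 148/1356 = 0.10914
p₀ = P(outcome | unexposed) = 69/795 = 0.086792
Under exogeneity and monotonicity, PN = (p₁ − p₀)/p₁.
PN = (0.10914 − 0.086792) / 0.10914 ≈ 0.2048

PN ≈ 0.205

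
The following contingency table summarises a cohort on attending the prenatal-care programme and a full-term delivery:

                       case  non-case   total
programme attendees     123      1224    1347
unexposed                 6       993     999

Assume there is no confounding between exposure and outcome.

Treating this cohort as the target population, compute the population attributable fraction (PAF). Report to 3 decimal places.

p₁ = P(outcome | exposed) = 123/1347 = 0.091314
p₀ = P(outcome | unexposed) = 6/999 = 0.006006
Exposure prevalence π = 1347/2346 = 0.57417; overall risk P(Y=1) = 0.054987.
Under exogeneity, PAF = [P(Y=1) − p₀]/P(Y=1).
PAF = (0.054987 − 0.006006) / 0.054987 ≈ 0.8908

PAF ≈ 0.891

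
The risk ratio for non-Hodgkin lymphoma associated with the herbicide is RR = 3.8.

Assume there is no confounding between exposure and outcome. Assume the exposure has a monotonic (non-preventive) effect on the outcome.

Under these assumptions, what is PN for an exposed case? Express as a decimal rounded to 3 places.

PN ≈ 0.737

Under exogeneity and monotonicity, PN = (RR − 1) / RR = 1 − 1/RR.
PN = (3.8 − 1) / 3.8 = 2.8 / 3.8 ≈ 0.7368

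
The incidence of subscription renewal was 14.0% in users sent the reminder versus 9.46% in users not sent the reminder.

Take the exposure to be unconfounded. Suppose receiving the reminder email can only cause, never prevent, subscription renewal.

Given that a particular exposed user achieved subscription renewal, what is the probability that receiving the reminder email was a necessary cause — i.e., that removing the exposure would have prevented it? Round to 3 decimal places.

p₁ = 0.14, p₀ = 0.0946.
Under exogeneity and monotonicity, PN = (p₁ − p₀) / p₁.
PN = (0.14 − 0.0946) / 0.14 = 0.0454 / 0.14 ≈ 0.3243

PN ≈ 0.324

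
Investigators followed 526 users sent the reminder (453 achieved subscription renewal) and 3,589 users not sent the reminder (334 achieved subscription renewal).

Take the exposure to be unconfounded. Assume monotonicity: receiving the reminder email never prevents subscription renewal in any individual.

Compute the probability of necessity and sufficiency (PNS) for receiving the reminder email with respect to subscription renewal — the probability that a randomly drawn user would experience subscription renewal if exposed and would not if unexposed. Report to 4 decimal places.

PNS ≈ 0.7682

p₁ = P(outcome | exposed) = 453/526 = 0.86122
p₀ = P(outcome | unexposed) = 334/3589 = 0.093062
Under exogeneity and monotonicity, PNS = p₁ − p₀.
PNS = 0.86122 − 0.093062 = 0.76815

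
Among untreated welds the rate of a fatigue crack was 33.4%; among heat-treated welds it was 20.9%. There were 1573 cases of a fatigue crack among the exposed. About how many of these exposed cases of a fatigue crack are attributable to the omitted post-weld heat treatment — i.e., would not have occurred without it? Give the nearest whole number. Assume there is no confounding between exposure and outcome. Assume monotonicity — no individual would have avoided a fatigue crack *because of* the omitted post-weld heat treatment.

p₁ = 0.334, p₀ = 0.209.
PN = (p₁ − p₀)/p₁ = (0.334 − 0.209) / 0.334 ≈ 0.37425.
Attributable cases ≈ PN × (exposed cases) = 0.37425 × 1573 ≈ 588.70.

about 589 cases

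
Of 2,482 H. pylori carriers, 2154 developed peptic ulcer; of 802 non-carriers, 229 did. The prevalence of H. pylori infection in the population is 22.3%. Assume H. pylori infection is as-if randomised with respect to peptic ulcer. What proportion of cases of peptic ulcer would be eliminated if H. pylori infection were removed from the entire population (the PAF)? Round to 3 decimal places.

p₁ = P(outcome | exposed) = 2154/2482 = 0.86785
p₀ = P(outcome | unexposed) = 229/802 = 0.28554
Overall risk P(Y=1) = π·p₁ + (1−π)·p₀ = 0.223×0.86785 + 0.777×0.28554 = 0.41539.
Under exogeneity, PAF = [P(Y=1) − p₀] / P(Y=1).
PAF = (0.41539 − 0.28554) / 0.41539 ≈ 0.3126

PAF ≈ 0.313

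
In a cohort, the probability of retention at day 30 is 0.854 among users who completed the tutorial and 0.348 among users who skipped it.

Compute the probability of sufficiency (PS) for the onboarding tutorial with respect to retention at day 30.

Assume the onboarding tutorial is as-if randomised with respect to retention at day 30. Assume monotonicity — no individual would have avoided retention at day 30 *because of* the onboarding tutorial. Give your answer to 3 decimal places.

PS ≈ 0.776

Let p₁ = 0.854, p₀ = 0.348.
Under exogeneity and monotonicity, PS = (p₁ − p₀) / (1 − p₀).
PS = (0.854 − 0.348) / (1 − 0.348) = 0.506 / 0.652 ≈ 0.7761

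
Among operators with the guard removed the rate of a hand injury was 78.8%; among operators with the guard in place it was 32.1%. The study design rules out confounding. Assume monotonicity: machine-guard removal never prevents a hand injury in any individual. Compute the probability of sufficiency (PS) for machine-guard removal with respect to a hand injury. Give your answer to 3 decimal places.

p₁ = 0.788, p₀ = 0.321.
Under exogeneity and monotonicity, PS = (p₁ − p₀) / (1 − p₀).
PS = (0.788 − 0.321) / (1 − 0.321) = 0.467 / 0.679 ≈ 0.6878

PS ≈ 0.688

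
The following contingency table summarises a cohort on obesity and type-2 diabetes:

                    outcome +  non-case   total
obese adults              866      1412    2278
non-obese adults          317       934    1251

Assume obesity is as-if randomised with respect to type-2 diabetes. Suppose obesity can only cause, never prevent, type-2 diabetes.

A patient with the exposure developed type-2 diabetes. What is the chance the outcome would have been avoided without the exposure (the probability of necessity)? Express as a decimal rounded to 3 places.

p₁ = P(outcome | exposed) = 866/2278 = 0.38016
p₀ = P(outcome | unexposed) = 317/1251 = 0.2534
Under exogeneity and monotonicity, PN = (p₁ − p₀)/p₁.
PN = (0.38016 − 0.2534) / 0.38016 ≈ 0.3334

PN ≈ 0.333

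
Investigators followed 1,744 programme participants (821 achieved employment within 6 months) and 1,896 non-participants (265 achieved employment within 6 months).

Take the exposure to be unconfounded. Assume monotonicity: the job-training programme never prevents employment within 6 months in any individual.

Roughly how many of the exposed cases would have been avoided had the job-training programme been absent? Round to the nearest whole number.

p₁ = P(outcome | exposed) = 821/1744 = 0.47076
p₀ = P(outcome | unexposed) = 265/1896 = 0.13977
PN = (p₁ − p₀)/p₁ = (0.47076 − 0.13977) / 0.47076 ≈ 0.70310.
Attributable cases ≈ PN × (exposed cases) = 0.70310 × 821 ≈ 577.24.

about 577 cases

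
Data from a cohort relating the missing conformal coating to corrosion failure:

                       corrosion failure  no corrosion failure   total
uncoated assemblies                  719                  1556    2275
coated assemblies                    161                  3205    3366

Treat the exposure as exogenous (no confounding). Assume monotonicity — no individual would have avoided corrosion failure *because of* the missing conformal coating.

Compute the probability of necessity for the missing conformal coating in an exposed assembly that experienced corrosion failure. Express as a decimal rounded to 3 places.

PN ≈ 0.849

p₁ = P(outcome | exposed) = 719/2275 = 0.31604
p₀ = P(outcome | unexposed) = 161/3366 = 0.047831
Under exogeneity and monotonicity, PN = (p₁ − p₀) / p₁.
PN = (0.31604 − 0.047831) / 0.31604 = 0.26821 / 0.31604 ≈ 0.8487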